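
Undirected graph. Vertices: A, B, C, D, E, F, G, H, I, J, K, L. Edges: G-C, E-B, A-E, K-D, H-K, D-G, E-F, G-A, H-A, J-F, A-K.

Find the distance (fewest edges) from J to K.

4

Distance 0: J.
Distance 1: F.
Distance 2: E.
Distance 3: A, B.
Distance 4: G, H, K — contains K.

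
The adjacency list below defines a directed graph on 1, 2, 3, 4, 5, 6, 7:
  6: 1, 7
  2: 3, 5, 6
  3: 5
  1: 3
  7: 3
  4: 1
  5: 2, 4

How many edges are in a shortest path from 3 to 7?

Distance 0: 3.
Distance 1: 5.
Distance 2: 2, 4.
Distance 3: 1, 6.
Distance 4: 7 — contains 7.

4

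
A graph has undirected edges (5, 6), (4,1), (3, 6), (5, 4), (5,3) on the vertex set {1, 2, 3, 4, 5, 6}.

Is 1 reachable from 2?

No

2 has no edges, so nothing is reachable from it.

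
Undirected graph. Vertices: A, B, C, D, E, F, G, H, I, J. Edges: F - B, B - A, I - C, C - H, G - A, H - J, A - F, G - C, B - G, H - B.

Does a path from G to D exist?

No

Explore from G.
Distance 1: reach A, B, C.
Distance 2: reach F, H, I.
Distance 3: reach J.
The search is exhausted without reaching D; it lies in a different component.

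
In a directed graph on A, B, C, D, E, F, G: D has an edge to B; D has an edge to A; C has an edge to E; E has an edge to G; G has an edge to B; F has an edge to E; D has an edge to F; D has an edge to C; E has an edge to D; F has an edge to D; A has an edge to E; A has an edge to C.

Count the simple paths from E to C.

E→D→A→C
E→D→C

2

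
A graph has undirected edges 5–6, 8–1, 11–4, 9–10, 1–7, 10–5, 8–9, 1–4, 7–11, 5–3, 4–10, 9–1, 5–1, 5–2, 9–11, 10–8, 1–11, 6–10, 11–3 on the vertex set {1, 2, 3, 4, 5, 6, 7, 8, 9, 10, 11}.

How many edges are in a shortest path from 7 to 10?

Distance 0: 7.
Distance 1: 1, 11.
Distance 2: 3, 4, 5, 8, 9.
Distance 3: 2, 6, 10 — contains 10.

3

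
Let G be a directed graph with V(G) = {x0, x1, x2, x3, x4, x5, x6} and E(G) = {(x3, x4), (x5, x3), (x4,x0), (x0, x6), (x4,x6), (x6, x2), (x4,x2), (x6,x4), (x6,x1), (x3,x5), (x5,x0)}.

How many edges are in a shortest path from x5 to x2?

Distance 0: x5.
Distance 1: x0, x3.
Distance 2: x4, x6.
Distance 3: x1, x2 — contains x2.

3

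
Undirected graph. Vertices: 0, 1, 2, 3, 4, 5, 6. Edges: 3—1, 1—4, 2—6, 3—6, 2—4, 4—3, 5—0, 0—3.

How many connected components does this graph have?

1

From 0: component {0, 1, 2, 3, 4, 5, 6}.
That's 1 component.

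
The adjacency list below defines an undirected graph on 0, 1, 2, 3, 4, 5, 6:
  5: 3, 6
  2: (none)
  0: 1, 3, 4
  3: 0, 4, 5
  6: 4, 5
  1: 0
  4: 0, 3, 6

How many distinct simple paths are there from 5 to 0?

4

5–3–0
5–3–4–0
5–6–4–0
5–6–4–3–0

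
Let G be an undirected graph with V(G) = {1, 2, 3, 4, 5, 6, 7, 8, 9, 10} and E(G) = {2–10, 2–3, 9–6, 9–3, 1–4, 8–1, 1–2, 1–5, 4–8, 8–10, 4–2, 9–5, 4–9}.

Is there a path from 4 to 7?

No

Explore from 4.
Distance 1: reach 1, 2, 8, 9.
Distance 2: reach 3, 5, 6, 10.
The search is exhausted without reaching 7; it lies in a different component.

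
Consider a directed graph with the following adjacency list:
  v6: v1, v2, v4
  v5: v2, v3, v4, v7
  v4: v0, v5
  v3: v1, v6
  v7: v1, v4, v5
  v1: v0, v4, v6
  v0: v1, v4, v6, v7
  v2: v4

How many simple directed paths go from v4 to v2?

v4→v0→v1→v6→v2
v4→v0→v6→v2
v4→v0→v7→v1→v6→v2
v4→v0→v7→v5→v2
v4→v0→v7→v5→v3→v1→v6→v2
v4→v0→v7→v5→v3→v6→v2
v4→v5→v2
v4→v5→v3→v1→v0→v6→v2
v4→v5→v3→v1→v6→v2
v4→v5→v3→v6→v2
v4→v5→v7→v1→v0→v6→v2
v4→v5→v7→v1→v6→v2

12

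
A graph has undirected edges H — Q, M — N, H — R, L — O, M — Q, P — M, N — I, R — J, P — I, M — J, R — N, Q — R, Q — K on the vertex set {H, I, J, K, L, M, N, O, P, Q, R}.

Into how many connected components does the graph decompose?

From H: component {H, I, J, K, M, N, P, Q, R}.
From L: component {L, O}.
That's 2 components.

2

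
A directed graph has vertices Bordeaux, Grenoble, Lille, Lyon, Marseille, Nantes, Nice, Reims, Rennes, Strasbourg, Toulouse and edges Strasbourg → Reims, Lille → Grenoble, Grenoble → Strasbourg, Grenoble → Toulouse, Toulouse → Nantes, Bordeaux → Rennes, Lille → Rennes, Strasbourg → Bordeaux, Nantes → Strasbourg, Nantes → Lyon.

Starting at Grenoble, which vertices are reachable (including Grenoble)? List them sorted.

Start at Grenoble.
Its neighbours: Strasbourg, Toulouse.
Then their neighbours: Bordeaux, Nantes, Reims.
Then next layer: Lyon, Rennes.
Nothing further is reachable.

Bordeaux, Grenoble, Lyon, Nantes, Reims, Rennes, Strasbourg, Toulouse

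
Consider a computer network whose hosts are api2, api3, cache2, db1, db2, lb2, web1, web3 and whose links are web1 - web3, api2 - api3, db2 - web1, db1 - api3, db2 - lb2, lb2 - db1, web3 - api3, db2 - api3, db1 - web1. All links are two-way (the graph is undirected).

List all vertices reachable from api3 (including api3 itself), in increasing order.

Start at api3.
Its neighbours: api2, db1, db2, web3.
Then their neighbours: lb2, web1.
Nothing further is reachable.

api2, api3, db1, db2, lb2, web1, web3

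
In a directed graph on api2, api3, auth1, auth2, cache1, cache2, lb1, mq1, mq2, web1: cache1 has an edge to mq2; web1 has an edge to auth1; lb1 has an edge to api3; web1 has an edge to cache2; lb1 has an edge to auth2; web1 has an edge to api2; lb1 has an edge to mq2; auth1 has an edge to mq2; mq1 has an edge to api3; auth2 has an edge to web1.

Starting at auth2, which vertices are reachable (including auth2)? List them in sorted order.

api2, auth1, auth2, cache2, mq2, web1

Start at auth2.
Its neighbours: web1.
Then their neighbours: api2, auth1, cache2.
Then next layer: mq2.
Nothing further is reachable.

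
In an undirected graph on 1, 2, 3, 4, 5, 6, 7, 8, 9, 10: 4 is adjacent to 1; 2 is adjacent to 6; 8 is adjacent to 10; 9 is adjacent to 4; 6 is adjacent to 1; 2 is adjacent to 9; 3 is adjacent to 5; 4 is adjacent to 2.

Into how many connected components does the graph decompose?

4

From 1: component {1, 2, 4, 6, 9}.
From 3: component {3, 5}.
From 7: component {7}.
From 8: component {8, 10}.
That's 4 components.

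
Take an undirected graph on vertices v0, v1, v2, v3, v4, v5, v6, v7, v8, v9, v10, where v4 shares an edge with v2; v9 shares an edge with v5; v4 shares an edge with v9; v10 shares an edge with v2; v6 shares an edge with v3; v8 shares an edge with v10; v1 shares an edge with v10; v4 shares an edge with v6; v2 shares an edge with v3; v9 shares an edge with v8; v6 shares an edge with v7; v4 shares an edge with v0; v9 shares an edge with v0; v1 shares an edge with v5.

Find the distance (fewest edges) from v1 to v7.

Distance 0: v1.
Distance 1: v5, v10.
Distance 2: v2, v8, v9.
Distance 3: v0, v3, v4.
Distance 4: v6.
Distance 5: v7 — contains v7.

5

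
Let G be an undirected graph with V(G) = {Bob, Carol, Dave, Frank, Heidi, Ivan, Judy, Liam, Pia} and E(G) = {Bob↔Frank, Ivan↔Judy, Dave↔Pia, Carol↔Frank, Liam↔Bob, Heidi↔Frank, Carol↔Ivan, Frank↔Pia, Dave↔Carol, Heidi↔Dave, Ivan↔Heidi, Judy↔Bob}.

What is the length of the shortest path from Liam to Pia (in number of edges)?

3

Distance 0: Liam.
Distance 1: Bob.
Distance 2: Frank, Judy.
Distance 3: Carol, Heidi, Ivan, Pia — contains Pia.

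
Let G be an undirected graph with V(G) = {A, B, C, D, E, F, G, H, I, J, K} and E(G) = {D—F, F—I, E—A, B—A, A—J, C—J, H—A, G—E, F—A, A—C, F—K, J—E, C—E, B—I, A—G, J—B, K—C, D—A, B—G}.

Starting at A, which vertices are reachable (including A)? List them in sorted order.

A, B, C, D, E, F, G, H, I, J, K

Start at A.
Its neighbours: B, C, D, E, F, G, H, J.
Then their neighbours: I, K.
Every vertex is now reached.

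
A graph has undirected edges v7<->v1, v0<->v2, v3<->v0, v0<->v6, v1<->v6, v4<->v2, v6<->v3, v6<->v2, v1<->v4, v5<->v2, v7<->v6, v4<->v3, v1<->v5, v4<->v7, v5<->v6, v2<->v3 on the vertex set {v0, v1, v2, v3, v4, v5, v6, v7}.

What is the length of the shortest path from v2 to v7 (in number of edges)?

2

Distance 0: v2.
Distance 1: v0, v3, v4, v5, v6.
Distance 2: v1, v7 — contains v7.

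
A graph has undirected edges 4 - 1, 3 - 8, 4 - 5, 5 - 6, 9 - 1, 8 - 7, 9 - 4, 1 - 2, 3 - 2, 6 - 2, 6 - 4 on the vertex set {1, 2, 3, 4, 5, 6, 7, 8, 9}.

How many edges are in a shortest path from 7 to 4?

5

Distance 0: 7.
Distance 1: 8.
Distance 2: 3.
Distance 3: 2.
Distance 4: 1, 6.
Distance 5: 4, 5, 9 — contains 4.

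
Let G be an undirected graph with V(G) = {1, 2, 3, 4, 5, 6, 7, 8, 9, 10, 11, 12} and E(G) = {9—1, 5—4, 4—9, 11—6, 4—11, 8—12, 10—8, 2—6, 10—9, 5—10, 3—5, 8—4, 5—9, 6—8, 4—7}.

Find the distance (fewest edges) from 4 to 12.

2

Distance 0: 4.
Distance 1: 5, 7, 8, 9, 11.
Distance 2: 1, 3, 6, 10, 12 — contains 12.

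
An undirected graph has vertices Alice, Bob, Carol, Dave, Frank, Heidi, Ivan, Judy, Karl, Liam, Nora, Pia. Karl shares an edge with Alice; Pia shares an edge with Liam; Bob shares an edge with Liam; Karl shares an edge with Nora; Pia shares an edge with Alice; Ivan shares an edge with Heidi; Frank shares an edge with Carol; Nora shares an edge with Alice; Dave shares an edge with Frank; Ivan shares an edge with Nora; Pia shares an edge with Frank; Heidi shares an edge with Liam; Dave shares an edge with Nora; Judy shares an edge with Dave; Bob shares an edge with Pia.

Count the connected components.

From Alice: component {Alice, Bob, Carol, Dave, Frank, Heidi, Ivan, Judy, Karl, Liam, Nora, Pia}.
That's 1 component.

1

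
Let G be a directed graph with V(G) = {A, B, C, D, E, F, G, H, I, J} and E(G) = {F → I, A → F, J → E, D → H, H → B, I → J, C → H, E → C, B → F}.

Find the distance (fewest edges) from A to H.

6

Distance 0: A.
Distance 1: F.
Distance 2: I.
Distance 3: J.
Distance 4: E.
Distance 5: C.
Distance 6: H — contains H.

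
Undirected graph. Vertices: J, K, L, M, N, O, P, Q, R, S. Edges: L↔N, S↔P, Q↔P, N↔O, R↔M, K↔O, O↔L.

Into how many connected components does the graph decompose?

4

From J: component {J}.
From K: component {K, L, N, O}.
From M: component {M, R}.
From P: component {P, Q, S}.
That's 4 components.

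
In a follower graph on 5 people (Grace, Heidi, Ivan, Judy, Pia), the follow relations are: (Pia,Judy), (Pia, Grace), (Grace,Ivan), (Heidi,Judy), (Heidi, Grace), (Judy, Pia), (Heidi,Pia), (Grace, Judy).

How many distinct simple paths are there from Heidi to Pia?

Heidi→Grace→Judy→Pia
Heidi→Judy→Pia
Heidi→Pia

3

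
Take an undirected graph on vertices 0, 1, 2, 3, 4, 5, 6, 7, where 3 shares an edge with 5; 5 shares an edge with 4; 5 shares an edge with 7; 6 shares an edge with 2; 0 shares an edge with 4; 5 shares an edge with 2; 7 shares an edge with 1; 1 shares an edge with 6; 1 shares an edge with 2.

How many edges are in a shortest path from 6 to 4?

3

Distance 0: 6.
Distance 1: 1, 2.
Distance 2: 5, 7.
Distance 3: 3, 4 — contains 4.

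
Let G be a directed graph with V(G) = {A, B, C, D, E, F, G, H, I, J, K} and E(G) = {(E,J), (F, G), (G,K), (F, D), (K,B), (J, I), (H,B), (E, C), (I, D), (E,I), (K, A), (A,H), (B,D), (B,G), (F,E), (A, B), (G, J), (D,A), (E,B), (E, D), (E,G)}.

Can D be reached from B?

Explore from B.
Distance 1: reach D, G.
Found D.

Yes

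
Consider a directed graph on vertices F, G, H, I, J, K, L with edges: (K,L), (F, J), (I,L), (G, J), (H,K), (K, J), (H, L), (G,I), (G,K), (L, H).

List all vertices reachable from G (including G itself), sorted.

Start at G.
Its neighbours: I, J, K.
Then their neighbours: L.
Then next layer: H.
Nothing further is reachable.

G, H, I, J, K, L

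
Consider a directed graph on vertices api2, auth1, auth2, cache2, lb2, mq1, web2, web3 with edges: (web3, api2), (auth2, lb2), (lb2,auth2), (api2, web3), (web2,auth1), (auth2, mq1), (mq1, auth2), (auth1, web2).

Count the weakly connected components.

From api2: component {api2, web3}.
From auth1: component {auth1, web2}.
From auth2: component {auth2, lb2, mq1}.
From cache2: component {cache2}.
That's 4 components.

4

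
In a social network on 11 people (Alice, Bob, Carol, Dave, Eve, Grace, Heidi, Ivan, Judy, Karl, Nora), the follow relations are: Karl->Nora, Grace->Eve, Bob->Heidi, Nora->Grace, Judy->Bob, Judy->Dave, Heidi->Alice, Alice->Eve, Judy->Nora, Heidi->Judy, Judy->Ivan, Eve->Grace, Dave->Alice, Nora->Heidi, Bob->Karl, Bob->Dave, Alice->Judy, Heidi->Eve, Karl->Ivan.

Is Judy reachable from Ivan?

No

Ivan has no outgoing edges, so nothing is reachable from it.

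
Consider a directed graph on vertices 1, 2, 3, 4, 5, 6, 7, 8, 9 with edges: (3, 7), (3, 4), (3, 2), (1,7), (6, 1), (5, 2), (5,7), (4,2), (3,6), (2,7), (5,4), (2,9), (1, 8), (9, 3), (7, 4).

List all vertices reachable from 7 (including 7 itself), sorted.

1, 2, 3, 4, 6, 7, 8, 9

Start at 7.
Its neighbours: 4.
Then their neighbours: 2.
Then next layer: 9.
Then next layer: 3.
Then next layer: 6.
Then next layer: 1.
Then next layer: 8.
Nothing further is reachable.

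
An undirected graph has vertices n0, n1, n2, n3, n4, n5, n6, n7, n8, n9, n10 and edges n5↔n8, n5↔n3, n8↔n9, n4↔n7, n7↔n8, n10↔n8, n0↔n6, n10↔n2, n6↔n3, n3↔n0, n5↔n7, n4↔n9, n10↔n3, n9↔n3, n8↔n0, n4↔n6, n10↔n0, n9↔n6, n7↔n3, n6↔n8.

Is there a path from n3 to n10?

Yes

Explore from n3.
Distance 1: reach n0, n5, n6, n7, n9, n10.
Found n10.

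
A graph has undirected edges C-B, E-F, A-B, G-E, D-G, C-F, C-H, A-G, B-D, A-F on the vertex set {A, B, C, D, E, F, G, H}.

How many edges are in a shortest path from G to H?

Distance 0: G.
Distance 1: A, D, E.
Distance 2: B, F.
Distance 3: C.
Distance 4: H — contains H.

4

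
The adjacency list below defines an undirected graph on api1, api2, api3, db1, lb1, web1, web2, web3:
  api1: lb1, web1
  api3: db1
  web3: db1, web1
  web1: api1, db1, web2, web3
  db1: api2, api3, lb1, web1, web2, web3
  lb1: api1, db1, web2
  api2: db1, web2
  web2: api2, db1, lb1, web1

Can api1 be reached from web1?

Yes

Explore from web1.
Distance 1: reach api1, db1, web2, web3.
Found api1.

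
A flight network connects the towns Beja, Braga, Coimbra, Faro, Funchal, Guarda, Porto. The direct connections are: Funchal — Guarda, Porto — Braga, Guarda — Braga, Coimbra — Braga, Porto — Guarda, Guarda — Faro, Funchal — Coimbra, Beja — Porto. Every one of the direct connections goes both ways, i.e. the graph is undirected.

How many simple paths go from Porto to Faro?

Porto–Braga–Coimbra–Funchal–Guarda–Faro
Porto–Braga–Guarda–Faro
Porto–Guarda–Faro

3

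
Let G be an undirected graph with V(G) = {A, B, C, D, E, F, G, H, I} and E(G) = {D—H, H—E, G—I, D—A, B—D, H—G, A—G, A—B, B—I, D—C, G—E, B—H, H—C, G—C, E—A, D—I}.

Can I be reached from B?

Explore from B.
Distance 1: reach A, D, H, I.
Found I.

Yes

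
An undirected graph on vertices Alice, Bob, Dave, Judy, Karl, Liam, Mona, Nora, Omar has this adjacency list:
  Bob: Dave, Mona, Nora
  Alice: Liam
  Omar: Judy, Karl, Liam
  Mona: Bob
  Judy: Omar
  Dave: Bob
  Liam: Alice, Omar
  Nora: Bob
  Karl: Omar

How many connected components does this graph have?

2

From Alice: component {Alice, Judy, Karl, Liam, Omar}.
From Bob: component {Bob, Dave, Mona, Nora}.
That's 2 components.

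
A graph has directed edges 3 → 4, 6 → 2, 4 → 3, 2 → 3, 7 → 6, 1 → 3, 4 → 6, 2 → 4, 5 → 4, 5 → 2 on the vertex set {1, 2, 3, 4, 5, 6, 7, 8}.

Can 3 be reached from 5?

Yes

Explore from 5.
Distance 1: reach 2, 4.
Distance 2: reach 3, 6.
Found 3.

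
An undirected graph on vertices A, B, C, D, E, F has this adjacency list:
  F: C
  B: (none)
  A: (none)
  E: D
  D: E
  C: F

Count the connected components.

4

From A: component {A}.
From B: component {B}.
From C: component {C, F}.
From D: component {D, E}.
That's 4 components.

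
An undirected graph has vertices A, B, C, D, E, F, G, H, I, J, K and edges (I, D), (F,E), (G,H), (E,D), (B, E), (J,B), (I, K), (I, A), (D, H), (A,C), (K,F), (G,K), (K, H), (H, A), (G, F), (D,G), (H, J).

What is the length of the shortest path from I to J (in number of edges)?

3

Distance 0: I.
Distance 1: A, D, K.
Distance 2: C, E, F, G, H.
Distance 3: B, J — contains J.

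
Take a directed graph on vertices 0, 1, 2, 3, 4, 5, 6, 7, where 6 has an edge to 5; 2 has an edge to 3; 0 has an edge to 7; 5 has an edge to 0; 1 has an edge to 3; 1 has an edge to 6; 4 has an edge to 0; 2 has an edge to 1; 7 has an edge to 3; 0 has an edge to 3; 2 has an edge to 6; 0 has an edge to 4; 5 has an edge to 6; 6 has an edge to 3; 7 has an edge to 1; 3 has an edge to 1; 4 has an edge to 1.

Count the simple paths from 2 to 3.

2→1→3
2→1→6→3
2→1→6→5→0→3
2→1→6→5→0→7→3
2→3
2→6→3
2→6→5→0→3
2→6→5→0→4→1→3
2→6→5→0→7→1→3
2→6→5→0→7→3

10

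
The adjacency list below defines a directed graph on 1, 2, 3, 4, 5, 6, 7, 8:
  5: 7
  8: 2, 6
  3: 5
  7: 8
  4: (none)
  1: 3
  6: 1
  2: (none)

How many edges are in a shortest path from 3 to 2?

Distance 0: 3.
Distance 1: 5.
Distance 2: 7.
Distance 3: 8.
Distance 4: 2, 6 — contains 2.

4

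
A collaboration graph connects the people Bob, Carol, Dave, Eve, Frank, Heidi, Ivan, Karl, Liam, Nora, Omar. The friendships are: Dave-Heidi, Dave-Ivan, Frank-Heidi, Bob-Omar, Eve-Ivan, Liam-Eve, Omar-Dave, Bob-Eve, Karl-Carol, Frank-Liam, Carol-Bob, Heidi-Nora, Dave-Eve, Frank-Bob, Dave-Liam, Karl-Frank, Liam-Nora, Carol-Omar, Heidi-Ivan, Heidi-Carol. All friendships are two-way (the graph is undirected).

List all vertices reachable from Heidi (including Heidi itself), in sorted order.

Start at Heidi.
Its neighbours: Carol, Dave, Frank, Ivan, Nora.
Then their neighbours: Bob, Eve, Karl, Liam, Omar.
Every vertex is now reached.

Bob, Carol, Dave, Eve, Frank, Heidi, Ivan, Karl, Liam, Nora, Omar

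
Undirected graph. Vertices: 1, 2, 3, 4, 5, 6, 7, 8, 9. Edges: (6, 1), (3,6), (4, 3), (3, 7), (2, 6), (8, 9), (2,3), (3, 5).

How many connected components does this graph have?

2

From 1: component {1, 2, 3, 4, 5, 6, 7}.
From 8: component {8, 9}.
That's 2 components.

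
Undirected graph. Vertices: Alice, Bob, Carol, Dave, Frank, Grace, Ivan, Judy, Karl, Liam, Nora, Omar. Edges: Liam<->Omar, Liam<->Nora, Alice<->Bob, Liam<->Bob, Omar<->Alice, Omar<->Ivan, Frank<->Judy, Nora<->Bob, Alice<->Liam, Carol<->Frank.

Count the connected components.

From Alice: component {Alice, Bob, Ivan, Liam, Nora, Omar}.
From Carol: component {Carol, Frank, Judy}.
From Dave: component {Dave}.
From Grace: component {Grace}.
From Karl: component {Karl}.
That's 5 components.

5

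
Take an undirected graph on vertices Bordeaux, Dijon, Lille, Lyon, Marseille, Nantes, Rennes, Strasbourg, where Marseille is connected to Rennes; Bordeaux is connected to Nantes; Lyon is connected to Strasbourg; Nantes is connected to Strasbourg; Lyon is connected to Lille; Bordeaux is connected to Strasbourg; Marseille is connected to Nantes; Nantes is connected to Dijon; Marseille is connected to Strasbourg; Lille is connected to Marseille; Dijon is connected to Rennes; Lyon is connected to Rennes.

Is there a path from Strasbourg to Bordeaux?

Yes

Explore from Strasbourg.
Distance 1: reach Bordeaux, Lyon, Marseille, Nantes.
Found Bordeaux.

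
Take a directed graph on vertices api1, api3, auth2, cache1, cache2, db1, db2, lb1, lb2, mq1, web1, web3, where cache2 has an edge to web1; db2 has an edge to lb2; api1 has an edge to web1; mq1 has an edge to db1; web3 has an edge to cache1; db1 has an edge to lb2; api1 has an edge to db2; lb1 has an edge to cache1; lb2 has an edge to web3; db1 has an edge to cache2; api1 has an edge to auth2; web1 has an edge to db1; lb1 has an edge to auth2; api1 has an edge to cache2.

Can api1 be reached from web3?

Explore from web3.
Distance 1: reach cache1.
The search from web3 is exhausted; no directed path reaches api1.

No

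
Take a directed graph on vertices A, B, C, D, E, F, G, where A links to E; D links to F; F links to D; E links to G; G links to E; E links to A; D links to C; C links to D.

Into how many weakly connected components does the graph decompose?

From A: component {A, E, G}.
From B: component {B}.
From C: component {C, D, F}.
That's 3 components.

3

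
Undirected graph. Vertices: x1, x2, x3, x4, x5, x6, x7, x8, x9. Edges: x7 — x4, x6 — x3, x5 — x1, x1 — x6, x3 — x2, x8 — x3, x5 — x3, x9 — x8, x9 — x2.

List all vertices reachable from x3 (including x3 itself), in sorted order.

x1, x2, x3, x5, x6, x8, x9

Start at x3.
Its neighbours: x2, x5, x6, x8.
Then their neighbours: x1, x9.
Nothing further is reachable.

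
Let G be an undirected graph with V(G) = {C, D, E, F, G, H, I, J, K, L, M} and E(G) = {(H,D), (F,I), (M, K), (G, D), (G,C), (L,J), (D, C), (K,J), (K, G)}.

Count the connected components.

3

From C: component {C, D, G, H, J, K, L, M}.
From E: component {E}.
From F: component {F, I}.
That's 3 components.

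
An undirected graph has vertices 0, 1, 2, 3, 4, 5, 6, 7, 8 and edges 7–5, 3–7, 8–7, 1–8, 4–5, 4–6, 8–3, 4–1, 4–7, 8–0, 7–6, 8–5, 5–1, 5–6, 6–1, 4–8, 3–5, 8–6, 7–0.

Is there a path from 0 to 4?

Explore from 0.
Distance 1: reach 7, 8.
Distance 2: reach 1, 3, 4, 5, 6.
Found 4.

Yes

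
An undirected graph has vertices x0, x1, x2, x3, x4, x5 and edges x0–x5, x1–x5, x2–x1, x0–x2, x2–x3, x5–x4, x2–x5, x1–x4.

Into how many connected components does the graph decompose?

1

From x0: component {x0, x1, x2, x3, x4, x5}.
That's 1 component.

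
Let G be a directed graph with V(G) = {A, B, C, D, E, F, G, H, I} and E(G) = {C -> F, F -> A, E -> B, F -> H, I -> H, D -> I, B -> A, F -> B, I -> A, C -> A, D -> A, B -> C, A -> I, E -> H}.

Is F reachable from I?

Explore from I.
Distance 1: reach A, H.
The search from I is exhausted; no directed path reaches F.

No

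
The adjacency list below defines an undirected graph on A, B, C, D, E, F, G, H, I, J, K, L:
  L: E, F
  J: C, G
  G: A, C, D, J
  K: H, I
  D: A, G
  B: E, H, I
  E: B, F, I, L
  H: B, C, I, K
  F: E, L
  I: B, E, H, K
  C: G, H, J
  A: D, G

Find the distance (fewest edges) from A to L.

6

Distance 0: A.
Distance 1: D, G.
Distance 2: C, J.
Distance 3: H.
Distance 4: B, I, K.
Distance 5: E.
Distance 6: F, L — contains L.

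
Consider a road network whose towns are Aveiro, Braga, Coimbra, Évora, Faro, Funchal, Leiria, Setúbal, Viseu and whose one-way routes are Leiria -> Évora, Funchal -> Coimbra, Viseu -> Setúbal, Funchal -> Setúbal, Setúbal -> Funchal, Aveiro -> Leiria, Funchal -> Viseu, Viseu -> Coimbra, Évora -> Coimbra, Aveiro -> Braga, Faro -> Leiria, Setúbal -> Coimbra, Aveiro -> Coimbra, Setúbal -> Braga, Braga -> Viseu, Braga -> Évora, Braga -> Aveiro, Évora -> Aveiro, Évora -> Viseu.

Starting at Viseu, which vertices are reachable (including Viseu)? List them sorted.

Start at Viseu.
Its neighbours: Coimbra, Setúbal.
Then their neighbours: Braga, Funchal.
Then next layer: Aveiro, Évora.
Then next layer: Leiria.
Nothing further is reachable.

Aveiro, Braga, Coimbra, Évora, Funchal, Leiria, Setúbal, Viseu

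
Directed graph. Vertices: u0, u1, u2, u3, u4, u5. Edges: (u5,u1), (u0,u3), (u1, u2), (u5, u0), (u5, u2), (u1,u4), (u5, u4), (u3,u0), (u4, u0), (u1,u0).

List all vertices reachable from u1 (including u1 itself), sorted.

Start at u1.
Its neighbours: u0, u2, u4.
Then their neighbours: u3.
Nothing further is reachable.

u0, u1, u2, u3, u4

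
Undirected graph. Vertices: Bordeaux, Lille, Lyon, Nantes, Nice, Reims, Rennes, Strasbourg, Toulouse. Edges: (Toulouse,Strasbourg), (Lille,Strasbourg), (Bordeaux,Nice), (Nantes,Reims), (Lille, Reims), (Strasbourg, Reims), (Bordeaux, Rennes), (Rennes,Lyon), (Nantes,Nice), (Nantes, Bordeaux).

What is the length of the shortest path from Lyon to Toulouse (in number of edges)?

6

Distance 0: Lyon.
Distance 1: Rennes.
Distance 2: Bordeaux.
Distance 3: Nantes, Nice.
Distance 4: Reims.
Distance 5: Lille, Strasbourg.
Distance 6: Toulouse — contains Toulouse.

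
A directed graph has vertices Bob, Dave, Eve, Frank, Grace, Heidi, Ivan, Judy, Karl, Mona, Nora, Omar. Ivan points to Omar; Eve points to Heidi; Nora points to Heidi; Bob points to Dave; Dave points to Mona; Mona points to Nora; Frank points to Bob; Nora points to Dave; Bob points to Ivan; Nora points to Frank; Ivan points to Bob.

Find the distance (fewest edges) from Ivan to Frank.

5

Distance 0: Ivan.
Distance 1: Bob, Omar.
Distance 2: Dave.
Distance 3: Mona.
Distance 4: Nora.
Distance 5: Frank, Heidi — contains Frank.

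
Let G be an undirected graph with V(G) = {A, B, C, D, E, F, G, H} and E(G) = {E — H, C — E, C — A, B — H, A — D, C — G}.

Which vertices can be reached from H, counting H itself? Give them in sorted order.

Start at H.
Its neighbours: B, E.
Then their neighbours: C.
Then next layer: A, G.
Then next layer: D.
Nothing further is reachable.

A, B, C, D, E, G, H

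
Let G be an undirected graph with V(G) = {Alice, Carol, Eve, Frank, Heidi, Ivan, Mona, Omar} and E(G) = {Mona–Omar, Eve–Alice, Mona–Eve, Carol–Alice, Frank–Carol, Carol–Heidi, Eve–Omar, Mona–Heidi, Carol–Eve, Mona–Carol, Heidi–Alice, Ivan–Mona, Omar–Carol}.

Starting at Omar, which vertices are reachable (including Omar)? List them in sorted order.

Alice, Carol, Eve, Frank, Heidi, Ivan, Mona, Omar

Start at Omar.
Its neighbours: Carol, Eve, Mona.
Then their neighbours: Alice, Frank, Heidi, Ivan.
Every vertex is now reached.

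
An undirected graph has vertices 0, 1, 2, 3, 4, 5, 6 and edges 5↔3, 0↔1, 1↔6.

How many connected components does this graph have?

4

From 0: component {0, 1, 6}.
From 2: component {2}.
From 3: component {3, 5}.
From 4: component {4}.
That's 4 components.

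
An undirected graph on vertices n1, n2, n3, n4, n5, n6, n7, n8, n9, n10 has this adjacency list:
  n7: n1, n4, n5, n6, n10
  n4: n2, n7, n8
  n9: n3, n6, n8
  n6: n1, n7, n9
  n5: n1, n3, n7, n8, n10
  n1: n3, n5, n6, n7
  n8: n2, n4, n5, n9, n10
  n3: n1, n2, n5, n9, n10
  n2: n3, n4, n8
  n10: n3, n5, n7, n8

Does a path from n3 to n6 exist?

Yes

Explore from n3.
Distance 1: reach n1, n2, n5, n9, n10.
Distance 2: reach n4, n6, n7, n8.
Found n6.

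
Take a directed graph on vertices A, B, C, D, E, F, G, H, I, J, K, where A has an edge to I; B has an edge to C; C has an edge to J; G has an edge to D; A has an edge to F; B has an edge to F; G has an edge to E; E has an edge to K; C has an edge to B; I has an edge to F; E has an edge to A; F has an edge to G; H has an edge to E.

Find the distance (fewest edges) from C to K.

Distance 0: C.
Distance 1: B, J.
Distance 2: F.
Distance 3: G.
Distance 4: D, E.
Distance 5: A, K — contains K.

5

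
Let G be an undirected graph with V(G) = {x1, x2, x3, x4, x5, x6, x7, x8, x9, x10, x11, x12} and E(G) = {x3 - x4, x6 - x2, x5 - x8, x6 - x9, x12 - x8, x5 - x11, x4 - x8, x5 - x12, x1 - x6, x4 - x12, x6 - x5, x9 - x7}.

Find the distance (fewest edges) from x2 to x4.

4

Distance 0: x2.
Distance 1: x6.
Distance 2: x1, x5, x9.
Distance 3: x7, x8, x11, x12.
Distance 4: x4 — contains x4.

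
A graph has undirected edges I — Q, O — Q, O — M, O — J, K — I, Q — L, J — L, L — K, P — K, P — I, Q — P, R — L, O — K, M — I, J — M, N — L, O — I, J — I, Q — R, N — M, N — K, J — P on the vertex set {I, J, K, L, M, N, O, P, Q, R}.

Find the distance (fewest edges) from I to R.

Distance 0: I.
Distance 1: J, K, M, O, P, Q.
Distance 2: L, N, R — contains R.

2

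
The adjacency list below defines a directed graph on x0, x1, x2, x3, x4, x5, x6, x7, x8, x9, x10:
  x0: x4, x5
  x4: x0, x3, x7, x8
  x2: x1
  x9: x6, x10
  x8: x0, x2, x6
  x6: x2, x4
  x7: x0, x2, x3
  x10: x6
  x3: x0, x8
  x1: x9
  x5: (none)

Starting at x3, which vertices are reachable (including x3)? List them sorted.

Start at x3.
Its neighbours: x0, x8.
Then their neighbours: x2, x4, x5, x6.
Then next layer: x1, x7.
Then next layer: x9.
Then next layer: x10.
Every vertex is now reached.

x0, x1, x2, x3, x4, x5, x6, x7, x8, x9, x10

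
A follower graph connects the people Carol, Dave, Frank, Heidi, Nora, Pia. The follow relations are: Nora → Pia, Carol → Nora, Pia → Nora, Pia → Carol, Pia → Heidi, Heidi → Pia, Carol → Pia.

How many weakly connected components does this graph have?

3

From Carol: component {Carol, Heidi, Nora, Pia}.
From Dave: component {Dave}.
From Frank: component {Frank}.
That's 3 components.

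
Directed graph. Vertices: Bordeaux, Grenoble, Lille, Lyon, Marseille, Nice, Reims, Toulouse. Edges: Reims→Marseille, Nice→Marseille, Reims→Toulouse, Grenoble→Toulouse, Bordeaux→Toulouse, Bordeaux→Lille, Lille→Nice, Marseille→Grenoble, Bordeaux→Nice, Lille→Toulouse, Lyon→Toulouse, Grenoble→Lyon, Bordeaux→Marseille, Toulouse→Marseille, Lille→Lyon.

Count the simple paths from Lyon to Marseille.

1

Lyon→Toulouse→Marseille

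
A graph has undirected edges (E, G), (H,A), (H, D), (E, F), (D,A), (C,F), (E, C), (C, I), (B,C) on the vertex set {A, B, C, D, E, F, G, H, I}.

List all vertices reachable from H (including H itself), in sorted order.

A, D, H

Start at H.
Its neighbours: A, D.
Nothing further is reachable.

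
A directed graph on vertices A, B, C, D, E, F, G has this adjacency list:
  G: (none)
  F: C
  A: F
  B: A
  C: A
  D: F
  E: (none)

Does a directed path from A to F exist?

Yes

Explore from A.
Distance 1: reach F.
Found F.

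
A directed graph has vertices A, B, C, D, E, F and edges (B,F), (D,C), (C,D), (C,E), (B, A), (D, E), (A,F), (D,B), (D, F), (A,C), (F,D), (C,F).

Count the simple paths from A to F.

4

A→C→D→B→F
A→C→D→F
A→C→F
A→F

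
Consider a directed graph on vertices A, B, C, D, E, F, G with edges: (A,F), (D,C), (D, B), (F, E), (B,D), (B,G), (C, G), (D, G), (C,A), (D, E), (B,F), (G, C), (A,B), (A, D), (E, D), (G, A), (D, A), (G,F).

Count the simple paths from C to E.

15

C→A→B→D→E
C→A→B→D→G→F→E
C→A→B→F→E
C→A→B→G→F→E
C→A→D→B→F→E
C→A→D→B→G→F→E
C→A→D→E
C→A→D→G→F→E
C→A→F→E
C→G→A→B→D→E
C→G→A→B→F→E
C→G→A→D→B→F→E
C→G→A→D→E
C→G→A→F→E
C→G→F→E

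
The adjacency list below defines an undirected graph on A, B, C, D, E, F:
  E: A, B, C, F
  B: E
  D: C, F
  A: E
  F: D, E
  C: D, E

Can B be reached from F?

Yes

Explore from F.
Distance 1: reach D, E.
Distance 2: reach A, B, C.
Found B.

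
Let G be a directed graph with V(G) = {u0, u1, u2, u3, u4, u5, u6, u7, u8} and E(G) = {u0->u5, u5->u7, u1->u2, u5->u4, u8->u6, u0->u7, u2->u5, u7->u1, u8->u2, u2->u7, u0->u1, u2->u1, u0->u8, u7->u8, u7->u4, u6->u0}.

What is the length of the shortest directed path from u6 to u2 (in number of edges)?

3

Distance 0: u6.
Distance 1: u0.
Distance 2: u1, u5, u7, u8.
Distance 3: u2, u4 — contains u2.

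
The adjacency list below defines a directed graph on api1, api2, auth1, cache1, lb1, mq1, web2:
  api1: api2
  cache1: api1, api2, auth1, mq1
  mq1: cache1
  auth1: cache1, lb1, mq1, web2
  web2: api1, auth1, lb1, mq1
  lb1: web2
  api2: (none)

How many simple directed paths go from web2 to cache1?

3

web2→auth1→cache1
web2→auth1→mq1→cache1
web2→mq1→cache1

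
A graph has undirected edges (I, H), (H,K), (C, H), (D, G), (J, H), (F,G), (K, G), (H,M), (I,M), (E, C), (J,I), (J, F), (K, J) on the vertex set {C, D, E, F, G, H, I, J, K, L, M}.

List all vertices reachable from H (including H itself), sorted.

C, D, E, F, G, H, I, J, K, M

Start at H.
Its neighbours: C, I, J, K, M.
Then their neighbours: E, F, G.
Then next layer: D.
Nothing further is reachable.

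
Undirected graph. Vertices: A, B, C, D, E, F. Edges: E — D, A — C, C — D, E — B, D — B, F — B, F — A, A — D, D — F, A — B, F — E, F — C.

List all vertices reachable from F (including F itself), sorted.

A, B, C, D, E, F

Start at F.
Its neighbours: A, B, C, D, E.
Every vertex is now reached.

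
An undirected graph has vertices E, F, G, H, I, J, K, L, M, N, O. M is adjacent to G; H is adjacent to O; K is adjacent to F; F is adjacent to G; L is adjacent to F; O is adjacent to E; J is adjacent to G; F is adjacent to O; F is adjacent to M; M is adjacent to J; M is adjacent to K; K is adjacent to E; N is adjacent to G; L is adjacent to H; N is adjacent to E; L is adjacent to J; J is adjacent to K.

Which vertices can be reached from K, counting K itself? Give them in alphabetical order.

E, F, G, H, J, K, L, M, N, O

Start at K.
Its neighbours: E, F, J, M.
Then their neighbours: G, L, N, O.
Then next layer: H.
Nothing further is reachable.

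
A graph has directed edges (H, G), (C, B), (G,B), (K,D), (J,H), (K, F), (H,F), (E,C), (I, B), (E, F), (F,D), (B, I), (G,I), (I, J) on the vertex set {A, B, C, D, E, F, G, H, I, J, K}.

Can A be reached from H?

No

Explore from H.
Distance 1: reach F, G.
Distance 2: reach B, D, I.
Distance 3: reach J.
The search from H is exhausted; no directed path reaches A.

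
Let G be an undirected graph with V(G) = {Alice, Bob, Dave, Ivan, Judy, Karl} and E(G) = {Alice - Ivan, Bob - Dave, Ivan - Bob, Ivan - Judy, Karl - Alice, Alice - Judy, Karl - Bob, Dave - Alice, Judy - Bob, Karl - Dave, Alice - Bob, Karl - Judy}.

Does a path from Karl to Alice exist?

Explore from Karl.
Distance 1: reach Alice, Bob, Dave, Judy.
Found Alice.

Yes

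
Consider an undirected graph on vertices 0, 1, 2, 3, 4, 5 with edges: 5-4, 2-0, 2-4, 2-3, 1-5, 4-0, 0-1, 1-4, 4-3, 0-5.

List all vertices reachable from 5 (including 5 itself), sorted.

Start at 5.
Its neighbours: 0, 1, 4.
Then their neighbours: 2, 3.
Every vertex is now reached.

0, 1, 2, 3, 4, 5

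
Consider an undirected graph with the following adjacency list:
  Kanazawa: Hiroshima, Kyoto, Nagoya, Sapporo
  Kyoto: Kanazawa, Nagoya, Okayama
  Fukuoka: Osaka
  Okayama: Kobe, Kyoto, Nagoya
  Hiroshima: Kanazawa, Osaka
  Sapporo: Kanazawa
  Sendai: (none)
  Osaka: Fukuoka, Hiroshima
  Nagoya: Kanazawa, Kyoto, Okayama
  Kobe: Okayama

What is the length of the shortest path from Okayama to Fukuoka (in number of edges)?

Distance 0: Okayama.
Distance 1: Kobe, Kyoto, Nagoya.
Distance 2: Kanazawa.
Distance 3: Hiroshima, Sapporo.
Distance 4: Osaka.
Distance 5: Fukuoka — contains Fukuoka.

5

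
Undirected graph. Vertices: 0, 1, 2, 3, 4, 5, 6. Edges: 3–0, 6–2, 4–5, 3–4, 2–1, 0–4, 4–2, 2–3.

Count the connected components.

From 0: component {0, 1, 2, 3, 4, 5, 6}.
That's 1 component.

1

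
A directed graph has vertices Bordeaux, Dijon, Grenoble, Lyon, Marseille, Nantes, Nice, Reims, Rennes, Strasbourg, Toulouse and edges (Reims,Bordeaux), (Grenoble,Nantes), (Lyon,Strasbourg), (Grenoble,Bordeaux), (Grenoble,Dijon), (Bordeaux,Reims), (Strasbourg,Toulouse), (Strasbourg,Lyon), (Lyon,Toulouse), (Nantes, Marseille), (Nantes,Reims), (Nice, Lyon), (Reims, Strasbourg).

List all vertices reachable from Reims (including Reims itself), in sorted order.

Bordeaux, Lyon, Reims, Strasbourg, Toulouse

Start at Reims.
Its neighbours: Bordeaux, Strasbourg.
Then their neighbours: Lyon, Toulouse.
Nothing further is reachable.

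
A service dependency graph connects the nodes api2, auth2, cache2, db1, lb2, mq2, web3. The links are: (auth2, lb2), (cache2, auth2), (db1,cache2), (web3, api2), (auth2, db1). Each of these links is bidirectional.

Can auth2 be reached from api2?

Explore from api2.
Distance 1: reach web3.
The search is exhausted without reaching auth2; it lies in a different component.

No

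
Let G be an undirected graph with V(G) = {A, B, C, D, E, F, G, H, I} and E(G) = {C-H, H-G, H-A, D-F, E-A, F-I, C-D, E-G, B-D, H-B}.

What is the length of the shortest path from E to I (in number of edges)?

6

Distance 0: E.
Distance 1: A, G.
Distance 2: H.
Distance 3: B, C.
Distance 4: D.
Distance 5: F.
Distance 6: I — contains I.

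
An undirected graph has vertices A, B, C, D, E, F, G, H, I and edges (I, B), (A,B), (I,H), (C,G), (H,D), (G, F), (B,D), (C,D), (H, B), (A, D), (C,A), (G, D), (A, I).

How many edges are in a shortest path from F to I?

4

Distance 0: F.
Distance 1: G.
Distance 2: C, D.
Distance 3: A, B, H.
Distance 4: I — contains I.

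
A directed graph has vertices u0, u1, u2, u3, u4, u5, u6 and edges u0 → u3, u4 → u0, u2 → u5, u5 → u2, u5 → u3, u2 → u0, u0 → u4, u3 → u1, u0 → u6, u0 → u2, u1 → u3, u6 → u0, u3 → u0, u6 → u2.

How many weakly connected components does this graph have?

From u0: component {u0, u1, u2, u3, u4, u5, u6}.
That's 1 component.

1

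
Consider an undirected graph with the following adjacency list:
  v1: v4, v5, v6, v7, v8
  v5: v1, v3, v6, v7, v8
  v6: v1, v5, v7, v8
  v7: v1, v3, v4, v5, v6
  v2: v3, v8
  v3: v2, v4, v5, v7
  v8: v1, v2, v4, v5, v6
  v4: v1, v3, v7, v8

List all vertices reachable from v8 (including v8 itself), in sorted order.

v1, v2, v3, v4, v5, v6, v7, v8

Start at v8.
Its neighbours: v1, v2, v4, v5, v6.
Then their neighbours: v3, v7.
Every vertex is now reached.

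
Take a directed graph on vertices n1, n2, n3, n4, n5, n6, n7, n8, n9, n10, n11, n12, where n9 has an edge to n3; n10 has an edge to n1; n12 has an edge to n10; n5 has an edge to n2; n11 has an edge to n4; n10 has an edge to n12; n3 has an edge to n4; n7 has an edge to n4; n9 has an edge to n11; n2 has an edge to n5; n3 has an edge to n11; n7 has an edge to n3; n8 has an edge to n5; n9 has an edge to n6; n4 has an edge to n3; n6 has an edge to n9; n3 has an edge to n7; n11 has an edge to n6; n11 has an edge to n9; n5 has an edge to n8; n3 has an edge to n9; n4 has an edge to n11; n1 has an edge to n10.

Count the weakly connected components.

From n1: component {n1, n10, n12}.
From n2: component {n2, n5, n8}.
From n3: component {n3, n4, n6, n7, n9, n11}.
That's 3 components.

3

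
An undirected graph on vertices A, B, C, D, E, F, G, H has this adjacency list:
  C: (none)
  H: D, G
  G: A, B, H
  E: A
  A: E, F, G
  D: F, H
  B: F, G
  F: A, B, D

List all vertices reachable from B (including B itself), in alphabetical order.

A, B, D, E, F, G, H

Start at B.
Its neighbours: F, G.
Then their neighbours: A, D, H.
Then next layer: E.
Nothing further is reachable.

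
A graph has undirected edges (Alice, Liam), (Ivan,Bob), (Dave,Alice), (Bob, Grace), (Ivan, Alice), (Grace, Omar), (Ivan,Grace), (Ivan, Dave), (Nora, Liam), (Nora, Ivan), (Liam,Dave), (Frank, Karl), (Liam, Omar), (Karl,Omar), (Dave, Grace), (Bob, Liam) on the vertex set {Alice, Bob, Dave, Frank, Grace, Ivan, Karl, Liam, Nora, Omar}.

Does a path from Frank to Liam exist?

Explore from Frank.
Distance 1: reach Karl.
Distance 2: reach Omar.
Distance 3: reach Grace, Liam.
Found Liam.

Yes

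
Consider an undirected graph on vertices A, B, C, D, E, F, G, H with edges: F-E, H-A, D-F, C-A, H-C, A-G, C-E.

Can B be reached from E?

No

Explore from E.
Distance 1: reach C, F.
Distance 2: reach A, D, H.
Distance 3: reach G.
The search is exhausted without reaching B; it lies in a different component.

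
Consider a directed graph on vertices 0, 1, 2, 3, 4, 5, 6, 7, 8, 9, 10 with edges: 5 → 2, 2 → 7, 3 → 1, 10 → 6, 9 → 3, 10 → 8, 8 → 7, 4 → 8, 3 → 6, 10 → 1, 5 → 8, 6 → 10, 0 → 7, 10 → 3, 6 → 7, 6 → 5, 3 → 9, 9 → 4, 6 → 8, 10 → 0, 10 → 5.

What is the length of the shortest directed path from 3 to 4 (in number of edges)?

Distance 0: 3.
Distance 1: 1, 6, 9.
Distance 2: 4, 5, 7, 8, 10 — contains 4.

2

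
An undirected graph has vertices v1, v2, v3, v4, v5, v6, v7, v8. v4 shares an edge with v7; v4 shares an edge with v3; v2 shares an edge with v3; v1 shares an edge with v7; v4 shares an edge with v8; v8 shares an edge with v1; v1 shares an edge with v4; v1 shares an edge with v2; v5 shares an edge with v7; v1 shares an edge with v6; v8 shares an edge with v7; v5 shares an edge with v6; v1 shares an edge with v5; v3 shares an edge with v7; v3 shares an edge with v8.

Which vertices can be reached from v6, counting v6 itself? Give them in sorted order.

v1, v2, v3, v4, v5, v6, v7, v8

Start at v6.
Its neighbours: v1, v5.
Then their neighbours: v2, v4, v7, v8.
Then next layer: v3.
Every vertex is now reached.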